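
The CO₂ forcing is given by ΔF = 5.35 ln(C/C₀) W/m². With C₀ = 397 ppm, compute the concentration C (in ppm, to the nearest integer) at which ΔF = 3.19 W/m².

Set 5.35 ln(C/397) = 3.19, so ln(C/397) = 3.19/5.35 = 0.59626.
Then C/397 = e^0.59626 = 1.81532, giving C = 397 × 1.81532 = 720.68 ppm.

C ≈ 721 ppm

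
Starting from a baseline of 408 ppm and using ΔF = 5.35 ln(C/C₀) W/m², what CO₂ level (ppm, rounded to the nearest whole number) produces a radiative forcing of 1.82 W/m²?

Set 5.35 ln(C/408) = 1.82, so ln(C/408) = 1.82/5.35 = 0.34019.
Then C/408 = e^0.34019 = 1.40521, giving C = 408 × 1.40521 = 573.33 ppm.

C ≈ 573 ppm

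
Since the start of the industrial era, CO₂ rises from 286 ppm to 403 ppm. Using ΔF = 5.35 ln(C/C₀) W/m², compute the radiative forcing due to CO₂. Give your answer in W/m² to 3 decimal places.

ΔF = 1.835 W/m²

CO₂: 5.35 × ln(403/286) = 5.35 × ln(1.40909) = 5.35 × 0.34294 = 1.8347 W/m².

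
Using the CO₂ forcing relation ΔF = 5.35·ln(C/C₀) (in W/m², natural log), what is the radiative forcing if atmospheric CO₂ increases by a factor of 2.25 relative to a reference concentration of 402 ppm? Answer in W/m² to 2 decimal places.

ΔF = 4.34 W/m²

Because the forcing depends only on the ratio C/C₀, the initial concentration does not enter.
ΔF = 5.35 × ln(2.25) = 5.35 × 0.81093 = 4.3385 W/m².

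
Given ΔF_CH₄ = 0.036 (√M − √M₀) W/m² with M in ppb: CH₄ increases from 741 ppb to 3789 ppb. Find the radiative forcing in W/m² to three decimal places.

CH₄: 0.036 × (√3789 − √741) = 0.036 × (61.5549 − 27.2213) = 0.036 × 34.3336 = 1.2360 W/m².

ΔF = 1.236 W/m²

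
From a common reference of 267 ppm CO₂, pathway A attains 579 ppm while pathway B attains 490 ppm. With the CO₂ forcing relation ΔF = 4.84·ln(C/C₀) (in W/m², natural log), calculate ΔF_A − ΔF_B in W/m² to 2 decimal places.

ΔF_A − ΔF_B = 0.81 W/m²

ΔF_A = 4.84 ln(579/267) = 4.84 × 0.77405 = 3.7464 W/m².
ΔF_B = 4.84 ln(490/267) = 4.84 × 0.60716 = 2.9387 W/m².
Difference: 3.7464 − 2.9387 = 0.8077 W/m².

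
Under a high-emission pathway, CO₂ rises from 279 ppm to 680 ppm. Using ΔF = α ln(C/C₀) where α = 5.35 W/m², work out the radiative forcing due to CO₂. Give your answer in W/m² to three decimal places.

ΔF = 4.766 W/m²

CO₂ absorption bands are partially saturated, so forcing scales with the logarithm of the concentration ratio.
CO₂: 5.35 × ln(680/279) = 5.35 × ln(2.43728) = 5.35 × 0.89088 = 4.7662 W/m².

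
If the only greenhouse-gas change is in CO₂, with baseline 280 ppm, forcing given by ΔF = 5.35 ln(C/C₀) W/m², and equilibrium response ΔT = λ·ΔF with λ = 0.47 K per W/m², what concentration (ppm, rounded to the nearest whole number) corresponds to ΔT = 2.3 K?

C ≈ 699 ppm

Required forcing: ΔF = ΔT/λ = 2.3/0.47 = 4.8936 W/m².
Then ln(C/280) = ΔF/5.35 = 4.8936/5.35 = 0.91469.
So C = 280 × e^0.91469 = 280 × 2.49600 = 698.88 ppm.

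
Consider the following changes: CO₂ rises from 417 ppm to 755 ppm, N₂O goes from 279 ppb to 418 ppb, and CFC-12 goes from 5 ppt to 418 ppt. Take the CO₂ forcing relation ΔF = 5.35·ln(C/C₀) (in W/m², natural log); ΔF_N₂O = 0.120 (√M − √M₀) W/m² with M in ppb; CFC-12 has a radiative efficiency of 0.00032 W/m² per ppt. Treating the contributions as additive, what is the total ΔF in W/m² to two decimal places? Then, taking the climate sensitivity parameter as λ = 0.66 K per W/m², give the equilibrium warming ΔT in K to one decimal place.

ΔF = 3.76 W/m²; ΔT = 2.5 K

CO₂: 5.35 × ln(755/417) = 5.35 × ln(1.81055) = 5.35 × 0.59363 = 3.1759 W/m².
N₂O: 0.120 × (√418 − √279) = 0.120 × (20.4450 − 16.7033) = 0.120 × 3.7417 = 0.4490 W/m².
CFC-12: ΔF = 0.00032 × (418 − 5) = 0.00032 × 413 = 0.1322 W/m².
Total ΔF = 3.1759 + 0.4490 + 0.1322 = 3.7571 W/m².
ΔT = λ ΔF = 0.66 × 3.76 = 2.4816 K.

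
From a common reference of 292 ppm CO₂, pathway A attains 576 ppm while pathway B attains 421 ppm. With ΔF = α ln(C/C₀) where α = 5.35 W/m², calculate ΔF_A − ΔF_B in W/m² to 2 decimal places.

ΔF_A − ΔF_B = 1.68 W/m²

ΔF_A = 5.35 ln(576/292) = 5.35 × 0.67935 = 3.6345 W/m².
ΔF_B = 5.35 ln(421/292) = 5.35 × 0.36588 = 1.9575 W/m².
Difference: 3.6345 − 1.9575 = 1.6770 W/m².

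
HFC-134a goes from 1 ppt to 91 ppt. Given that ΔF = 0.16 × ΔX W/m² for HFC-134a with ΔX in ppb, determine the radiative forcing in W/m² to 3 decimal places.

ΔF = 0.014 W/m²

HFC-134a: Δ = 91 − 1 = 90 ppt = 0.090 ppb; ΔF = 0.16 × 0.090 = 0.0144 W/m².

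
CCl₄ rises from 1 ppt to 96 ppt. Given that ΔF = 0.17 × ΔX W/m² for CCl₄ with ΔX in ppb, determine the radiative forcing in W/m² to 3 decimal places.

ΔF = 0.016 W/m²

CCl₄: Δ = 96 − 1 = 95 ppt = 0.095 ppb; ΔF = 0.17 × 0.095 = 0.0162 W/m².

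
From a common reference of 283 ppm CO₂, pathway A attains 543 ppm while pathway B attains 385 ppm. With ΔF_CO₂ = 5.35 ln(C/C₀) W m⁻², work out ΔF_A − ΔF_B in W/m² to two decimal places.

ΔF_A − ΔF_B = 1.84 W/m²

ΔF_A = 5.35 ln(543/283) = 5.35 × 0.65166 = 3.4864 W/m².
ΔF_B = 5.35 ln(385/283) = 5.35 × 0.30780 = 1.6467 W/m².
Difference: 3.4864 − 1.6467 = 1.8397 W/m².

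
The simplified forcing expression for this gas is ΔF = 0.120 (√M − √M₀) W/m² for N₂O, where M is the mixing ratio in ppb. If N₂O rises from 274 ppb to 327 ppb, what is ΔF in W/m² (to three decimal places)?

ΔF = 0.184 W/m²

N₂O: 0.120 × (√327 − √274) = 0.120 × (18.0831 − 16.5529) = 0.120 × 1.5302 = 0.1836 W/m².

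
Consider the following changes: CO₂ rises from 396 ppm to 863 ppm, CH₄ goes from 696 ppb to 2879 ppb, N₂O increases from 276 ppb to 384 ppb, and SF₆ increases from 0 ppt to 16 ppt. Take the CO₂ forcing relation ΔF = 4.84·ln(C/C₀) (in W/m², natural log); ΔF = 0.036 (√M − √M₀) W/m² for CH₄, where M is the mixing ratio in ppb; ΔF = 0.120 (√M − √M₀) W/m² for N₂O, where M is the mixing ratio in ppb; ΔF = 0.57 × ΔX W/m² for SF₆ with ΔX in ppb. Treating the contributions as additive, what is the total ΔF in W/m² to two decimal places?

CO₂: 4.84 × ln(863/396) = 4.84 × ln(2.17929) = 4.84 × 0.77900 = 3.7704 W/m².
CH₄: 0.036 × (√2879 − √696) = 0.036 × (53.6563 − 26.3818) = 0.036 × 27.2745 = 0.9819 W/m².
N₂O: 0.120 × (√384 − √276) = 0.120 × (19.5959 − 16.6132) = 0.120 × 2.9827 = 0.3579 W/m².
SF₆: Δ = 16 − 0 = 16 ppt = 0.016 ppb; ΔF = 0.57 × 0.016 = 0.0091 W/m².
Total ΔF = 3.7704 + 0.9819 + 0.3579 + 0.0091 = 5.1193 W/m².

ΔF = 5.12 W/m²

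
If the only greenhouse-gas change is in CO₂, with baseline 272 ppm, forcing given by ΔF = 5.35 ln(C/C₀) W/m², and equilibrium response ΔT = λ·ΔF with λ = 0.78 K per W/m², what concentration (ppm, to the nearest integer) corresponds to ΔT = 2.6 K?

C ≈ 507 ppm

Required forcing: ΔF = ΔT/λ = 2.6/0.78 = 3.3333 W/m².
Then ln(C/272) = ΔF/5.35 = 3.3333/5.35 = 0.62305.
So C = 272 × e^0.62305 = 272 × 1.86461 = 507.17 ppm.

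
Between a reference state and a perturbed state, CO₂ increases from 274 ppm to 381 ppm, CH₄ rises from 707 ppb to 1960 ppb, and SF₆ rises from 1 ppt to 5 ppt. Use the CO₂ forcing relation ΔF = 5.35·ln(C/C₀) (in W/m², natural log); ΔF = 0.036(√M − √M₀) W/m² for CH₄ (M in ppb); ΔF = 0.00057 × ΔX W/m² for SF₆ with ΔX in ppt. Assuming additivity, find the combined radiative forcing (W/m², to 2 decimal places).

ΔF = 2.40 W/m²

CO₂: 5.35 × ln(381/274) = 5.35 × ln(1.39051) = 5.35 × 0.32967 = 1.7637 W/m².
CH₄: 0.036 × (√1960 − √707) = 0.036 × (44.2719 − 26.5895) = 0.036 × 17.6824 = 0.6366 W/m².
SF₆: ΔF = 0.00057 × (5 − 1) = 0.00057 × 4 = 0.0023 W/m².
Total ΔF = 1.7637 + 0.6366 + 0.0023 = 2.4026 W/m².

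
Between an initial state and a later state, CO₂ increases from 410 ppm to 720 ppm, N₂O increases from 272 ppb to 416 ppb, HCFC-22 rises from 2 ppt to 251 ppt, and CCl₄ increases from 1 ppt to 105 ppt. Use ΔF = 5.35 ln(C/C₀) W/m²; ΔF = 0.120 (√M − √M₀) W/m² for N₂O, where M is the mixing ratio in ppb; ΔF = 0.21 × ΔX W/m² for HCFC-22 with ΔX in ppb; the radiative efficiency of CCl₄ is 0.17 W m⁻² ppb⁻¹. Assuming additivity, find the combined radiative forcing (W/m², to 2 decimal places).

ΔF = 3.55 W/m²

CO₂: 5.35 × ln(720/410) = 5.35 × ln(1.75610) = 5.35 × 0.56310 = 3.0126 W/m².
N₂O: 0.120 × (√416 − √272) = 0.120 × (20.3961 − 16.4924) = 0.120 × 3.9037 = 0.4684 W/m².
HCFC-22: Δ = 251 − 2 = 249 ppt = 0.249 ppb; ΔF = 0.21 × 0.249 = 0.0523 W/m².
CCl₄: Δ = 105 − 1 = 104 ppt = 0.104 ppb; ΔF = 0.17 × 0.104 = 0.0177 W/m².
Total ΔF = 3.0126 + 0.4684 + 0.0523 + 0.0177 = 3.5510 W/m².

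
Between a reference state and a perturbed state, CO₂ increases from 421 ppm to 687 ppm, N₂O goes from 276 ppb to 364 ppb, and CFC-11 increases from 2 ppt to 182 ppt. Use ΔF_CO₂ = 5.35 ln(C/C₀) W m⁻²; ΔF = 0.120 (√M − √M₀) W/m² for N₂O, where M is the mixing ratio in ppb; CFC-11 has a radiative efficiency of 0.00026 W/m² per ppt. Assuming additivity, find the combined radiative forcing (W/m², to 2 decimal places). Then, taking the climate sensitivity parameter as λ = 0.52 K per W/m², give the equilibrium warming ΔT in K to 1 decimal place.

CO₂: 5.35 × ln(687/421) = 5.35 × ln(1.63183) = 5.35 × 0.48970 = 2.6199 W/m².
N₂O: 0.120 × (√364 − √276) = 0.120 × (19.0788 − 16.6132) = 0.120 × 2.4656 = 0.2959 W/m².
CFC-11: ΔF = 0.00026 × (182 − 2) = 0.00026 × 180 = 0.0468 W/m².
Total ΔF = 2.6199 + 0.2959 + 0.0468 = 2.9626 W/m².
ΔT = λ ΔF = 0.52 × 2.96 = 1.5392 K.

ΔF = 2.96 W/m²; ΔT = 1.5 K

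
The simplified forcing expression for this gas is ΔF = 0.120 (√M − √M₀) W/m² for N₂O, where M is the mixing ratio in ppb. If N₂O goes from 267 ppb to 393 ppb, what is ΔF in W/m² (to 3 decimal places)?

N₂O: 0.120 × (√393 − √267) = 0.120 × (19.8242 − 16.3401) = 0.120 × 3.4841 = 0.4181 W/m².

ΔF = 0.418 W/m²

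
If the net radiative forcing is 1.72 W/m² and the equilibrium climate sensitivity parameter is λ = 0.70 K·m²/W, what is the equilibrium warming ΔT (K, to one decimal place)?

ΔT = 1.2 K

ΔT = λ ΔF = 0.70 × 1.72 = 1.2040 K.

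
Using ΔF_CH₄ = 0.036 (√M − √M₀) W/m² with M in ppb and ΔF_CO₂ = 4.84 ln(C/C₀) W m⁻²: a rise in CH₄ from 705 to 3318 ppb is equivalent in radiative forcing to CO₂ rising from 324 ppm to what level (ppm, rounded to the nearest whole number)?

CH₄ forcing: 0.036 × (√3318 − √705) = 0.036 × (57.6021 − 26.5518) = 0.036 × 31.0503 = 1.11781 W/m².
Set 4.84 ln(C/324) = 1.11781: ln(C/324) = 1.11781/4.84 = 0.23095, so C = 324 × e^0.23095 = 324 × 1.25980 = 408.18 ppm.

C ≈ 408 ppm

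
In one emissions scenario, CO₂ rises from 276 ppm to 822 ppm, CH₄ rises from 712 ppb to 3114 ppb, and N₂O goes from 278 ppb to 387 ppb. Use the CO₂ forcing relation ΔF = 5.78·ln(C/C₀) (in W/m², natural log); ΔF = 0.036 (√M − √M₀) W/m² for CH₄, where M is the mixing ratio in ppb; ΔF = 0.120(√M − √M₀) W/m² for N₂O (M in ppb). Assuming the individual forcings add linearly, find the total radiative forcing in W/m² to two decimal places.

CO₂: 5.78 × ln(822/276) = 5.78 × ln(2.97826) = 5.78 × 1.09134 = 6.3079 W/m².
CH₄: 0.036 × (√3114 − √712) = 0.036 × (55.8032 − 26.6833) = 0.036 × 29.1199 = 1.0483 W/m².
N₂O: 0.120 × (√387 − √278) = 0.120 × (19.6723 − 16.6733) = 0.120 × 2.9990 = 0.3599 W/m².
Total ΔF = 6.3079 + 1.0483 + 0.3599 = 7.7161 W/m².

ΔF = 7.72 W/m²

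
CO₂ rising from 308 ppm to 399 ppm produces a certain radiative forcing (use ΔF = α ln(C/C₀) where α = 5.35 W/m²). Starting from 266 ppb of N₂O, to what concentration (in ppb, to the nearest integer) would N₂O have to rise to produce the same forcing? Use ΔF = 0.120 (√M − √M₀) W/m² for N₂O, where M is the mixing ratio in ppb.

CO₂ forcing: 5.35 × ln(399/308) = 5.35 × 0.258862 = 1.38491 W/m².
Set 0.120(√M − √266) = 1.38491: √M = 1.38491/0.120 + √266 = 11.5409 + 16.3095 = 27.8504.
M = (27.8504)² = 775.64 ppb.

M ≈ 776 ppb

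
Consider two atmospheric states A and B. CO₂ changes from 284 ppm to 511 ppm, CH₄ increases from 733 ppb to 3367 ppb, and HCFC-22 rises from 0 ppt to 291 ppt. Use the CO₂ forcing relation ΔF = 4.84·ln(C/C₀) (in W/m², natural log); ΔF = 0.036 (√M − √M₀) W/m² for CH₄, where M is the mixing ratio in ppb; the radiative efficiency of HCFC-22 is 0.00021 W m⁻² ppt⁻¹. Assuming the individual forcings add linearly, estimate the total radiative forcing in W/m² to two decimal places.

CO₂: 4.84 × ln(511/284) = 4.84 × ln(1.79930) = 4.84 × 0.58740 = 2.8430 W/m².
CH₄: 0.036 × (√3367 − √733) = 0.036 × (58.0259 − 27.0740) = 0.036 × 30.9519 = 1.1143 W/m².
HCFC-22: ΔF = 0.00021 × (291 − 0) = 0.00021 × 291 = 0.0611 W/m².
Total ΔF = 2.8430 + 1.1143 + 0.0611 = 4.0184 W/m².

ΔF = 4.02 W/m²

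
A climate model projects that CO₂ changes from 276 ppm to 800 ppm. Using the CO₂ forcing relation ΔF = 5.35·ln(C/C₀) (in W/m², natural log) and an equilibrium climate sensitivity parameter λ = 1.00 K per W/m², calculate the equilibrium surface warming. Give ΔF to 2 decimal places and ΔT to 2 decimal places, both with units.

CO₂: 5.35 × ln(800/276) = 5.35 × ln(2.89855) = 5.35 × 1.06421 = 5.6935 W/m².
ΔT = λ ΔF = 1.00 × 5.69 = 5.6900 K.

ΔF = 5.69 W/m²; ΔT = 5.69 K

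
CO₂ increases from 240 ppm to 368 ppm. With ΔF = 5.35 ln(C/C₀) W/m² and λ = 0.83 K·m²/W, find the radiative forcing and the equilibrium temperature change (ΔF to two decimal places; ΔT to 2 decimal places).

CO₂: 5.35 × ln(368/240) = 5.35 × ln(1.53333) = 5.35 × 0.42744 = 2.2868 W/m².
ΔT = λ ΔF = 0.83 × 2.29 = 1.9007 K.

ΔF = 2.29 W/m²; ΔT = 1.90 K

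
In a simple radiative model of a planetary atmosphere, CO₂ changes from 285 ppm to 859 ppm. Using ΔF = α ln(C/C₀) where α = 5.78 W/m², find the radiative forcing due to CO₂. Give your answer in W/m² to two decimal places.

CO₂: 5.78 × ln(859/285) = 5.78 × ln(3.01404) = 5.78 × 1.10328 = 6.3770 W/m².

ΔF = 6.38 W/m²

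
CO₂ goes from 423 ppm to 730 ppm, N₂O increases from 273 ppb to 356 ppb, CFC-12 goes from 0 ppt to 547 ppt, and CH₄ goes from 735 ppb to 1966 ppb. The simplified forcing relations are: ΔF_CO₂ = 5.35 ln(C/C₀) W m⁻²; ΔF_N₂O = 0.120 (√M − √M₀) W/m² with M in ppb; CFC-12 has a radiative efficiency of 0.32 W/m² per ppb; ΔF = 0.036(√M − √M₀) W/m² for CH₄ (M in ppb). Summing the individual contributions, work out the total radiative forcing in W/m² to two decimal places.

CO₂: 5.35 × ln(730/423) = 5.35 × ln(1.72577) = 5.35 × 0.54567 = 2.9193 W/m².
N₂O: 0.120 × (√356 − √273) = 0.120 × (18.8680 − 16.5227) = 0.120 × 2.3453 = 0.2814 W/m².
CFC-12: Δ = 547 − 0 = 547 ppt = 0.547 ppb; ΔF = 0.32 × 0.547 = 0.1750 W/m².
CH₄: 0.036 × (√1966 − √735) = 0.036 × (44.3396 − 27.1109) = 0.036 × 17.2287 = 0.6202 W/m².
Total ΔF = 2.9193 + 0.2814 + 0.1750 + 0.6202 = 3.9959 W/m².

ΔF = 4.00 W/m²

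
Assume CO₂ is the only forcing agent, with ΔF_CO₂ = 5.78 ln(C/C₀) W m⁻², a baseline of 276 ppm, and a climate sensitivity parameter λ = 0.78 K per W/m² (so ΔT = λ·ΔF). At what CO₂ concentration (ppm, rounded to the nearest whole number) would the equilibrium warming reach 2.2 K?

Required forcing: ΔF = ΔT/λ = 2.2/0.78 = 2.8205 W/m².
Then ln(C/276) = ΔF/5.78 = 2.8205/5.78 = 0.48798.
So C = 276 × e^0.48798 = 276 × 1.62902 = 449.61 ppm.

C ≈ 450 ppm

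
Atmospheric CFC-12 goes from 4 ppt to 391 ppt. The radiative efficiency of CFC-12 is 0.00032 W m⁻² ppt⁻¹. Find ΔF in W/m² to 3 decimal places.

CFC-12: ΔF = 0.00032 × (391 − 4) = 0.00032 × 387 = 0.1238 W/m².

ΔF = 0.124 W/m²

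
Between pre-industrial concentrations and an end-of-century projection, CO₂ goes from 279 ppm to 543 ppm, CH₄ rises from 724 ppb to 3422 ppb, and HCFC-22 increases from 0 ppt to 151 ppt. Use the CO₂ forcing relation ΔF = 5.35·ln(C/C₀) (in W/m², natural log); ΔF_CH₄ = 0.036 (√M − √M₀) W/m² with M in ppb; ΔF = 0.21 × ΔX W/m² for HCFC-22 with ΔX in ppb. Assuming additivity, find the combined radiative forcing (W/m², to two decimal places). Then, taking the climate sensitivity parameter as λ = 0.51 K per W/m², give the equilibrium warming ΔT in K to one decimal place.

ΔF = 4.73 W/m²; ΔT = 2.4 K

CO₂: 5.35 × ln(543/279) = 5.35 × ln(1.94624) = 5.35 × 0.66590 = 3.5626 W/m².
CH₄: 0.036 × (√3422 − √724) = 0.036 × (58.4979 − 26.9072) = 0.036 × 31.5907 = 1.1373 W/m².
HCFC-22: Δ = 151 − 0 = 151 ppt = 0.151 ppb; ΔF = 0.21 × 0.151 = 0.0317 W/m².
Total ΔF = 3.5626 + 1.1373 + 0.0317 = 4.7316 W/m².
ΔT = λ ΔF = 0.51 × 4.73 = 2.4123 K.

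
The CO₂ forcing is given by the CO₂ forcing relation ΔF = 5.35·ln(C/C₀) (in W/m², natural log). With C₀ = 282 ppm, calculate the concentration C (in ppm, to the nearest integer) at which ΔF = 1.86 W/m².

C ≈ 399 ppm

Set 5.35 ln(C/282) = 1.86, so ln(C/282) = 1.86/5.35 = 0.34766.
Then C/282 = e^0.34766 = 1.41575, giving C = 282 × 1.41575 = 399.24 ppm.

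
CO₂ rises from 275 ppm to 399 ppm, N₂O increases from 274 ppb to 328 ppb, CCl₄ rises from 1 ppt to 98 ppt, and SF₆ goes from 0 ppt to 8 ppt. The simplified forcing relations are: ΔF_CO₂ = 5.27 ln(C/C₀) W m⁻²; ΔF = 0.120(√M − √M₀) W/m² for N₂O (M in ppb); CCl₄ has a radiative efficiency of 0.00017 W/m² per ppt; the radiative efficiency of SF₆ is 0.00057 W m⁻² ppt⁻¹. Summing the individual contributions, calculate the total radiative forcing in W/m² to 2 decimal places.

CO₂: 5.27 × ln(399/275) = 5.27 × ln(1.45091) = 5.27 × 0.37219 = 1.9614 W/m².
N₂O: 0.120 × (√328 − √274) = 0.120 × (18.1108 − 16.5529) = 0.120 × 1.5579 = 0.1869 W/m².
CCl₄: ΔF = 0.00017 × (98 − 1) = 0.00017 × 97 = 0.0165 W/m².
SF₆: ΔF = 0.00057 × (8 − 0) = 0.00057 × 8 = 0.0046 W/m².
Total ΔF = 1.9614 + 0.1869 + 0.0165 + 0.0046 = 2.1694 W/m².

ΔF = 2.17 W/m²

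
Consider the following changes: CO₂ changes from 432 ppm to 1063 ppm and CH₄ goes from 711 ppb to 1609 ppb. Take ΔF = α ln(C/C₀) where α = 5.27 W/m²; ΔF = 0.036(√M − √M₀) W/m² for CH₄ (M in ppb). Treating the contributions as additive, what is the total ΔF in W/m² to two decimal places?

CO₂: 5.27 × ln(1063/432) = 5.27 × ln(2.46065) = 5.27 × 0.90043 = 4.7453 W/m².
CH₄: 0.036 × (√1609 − √711) = 0.036 × (40.1123 − 26.6646) = 0.036 × 13.4477 = 0.4841 W/m².
Total ΔF = 4.7453 + 0.4841 = 5.2294 W/m².

ΔF = 5.23 W/m²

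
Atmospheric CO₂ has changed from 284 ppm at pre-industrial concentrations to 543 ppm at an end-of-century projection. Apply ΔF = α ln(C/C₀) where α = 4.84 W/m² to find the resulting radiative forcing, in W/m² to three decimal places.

ΔF = 3.137 W/m²

CO₂: 4.84 × ln(543/284) = 4.84 × ln(1.91197) = 4.84 × 0.64813 = 3.1369 W/m².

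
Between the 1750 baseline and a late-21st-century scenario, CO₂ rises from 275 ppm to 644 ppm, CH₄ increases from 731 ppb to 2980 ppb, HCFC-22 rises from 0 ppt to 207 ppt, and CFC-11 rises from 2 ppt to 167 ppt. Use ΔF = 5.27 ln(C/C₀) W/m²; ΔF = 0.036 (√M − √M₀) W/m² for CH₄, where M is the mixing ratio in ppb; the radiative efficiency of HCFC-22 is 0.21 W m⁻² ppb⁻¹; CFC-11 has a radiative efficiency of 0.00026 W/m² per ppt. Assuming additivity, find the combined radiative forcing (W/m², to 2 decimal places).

ΔF = 5.56 W/m²

CO₂: 5.27 × ln(644/275) = 5.27 × ln(2.34182) = 5.27 × 0.85093 = 4.4844 W/m².
CH₄: 0.036 × (√2980 − √731) = 0.036 × (54.5894 − 27.0370) = 0.036 × 27.5524 = 0.9919 W/m².
HCFC-22: Δ = 207 − 0 = 207 ppt = 0.207 ppb; ΔF = 0.21 × 0.207 = 0.0435 W/m².
CFC-11: ΔF = 0.00026 × (167 − 2) = 0.00026 × 165 = 0.0429 W/m².
Total ΔF = 4.4844 + 0.9919 + 0.0435 + 0.0429 = 5.5627 W/m².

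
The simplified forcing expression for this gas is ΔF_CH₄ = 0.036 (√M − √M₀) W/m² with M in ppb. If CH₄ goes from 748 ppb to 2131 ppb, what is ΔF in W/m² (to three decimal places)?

ΔF = 0.677 W/m²

CH₄: 0.036 × (√2131 − √748) = 0.036 × (46.1628 − 27.3496) = 0.036 × 18.8132 = 0.6773 W/m².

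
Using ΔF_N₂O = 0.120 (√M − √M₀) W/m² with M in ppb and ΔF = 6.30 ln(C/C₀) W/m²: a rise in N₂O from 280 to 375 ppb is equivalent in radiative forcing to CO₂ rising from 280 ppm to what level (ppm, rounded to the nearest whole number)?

C ≈ 294 ppm

N₂O forcing: 0.120 × (√375 − √280) = 0.120 × (19.3649 − 16.7332) = 0.120 × 2.6317 = 0.31580 W/m².
Set 6.30 ln(C/280) = 0.31580: ln(C/280) = 0.31580/6.30 = 0.05013, so C = 280 × e^0.05013 = 280 × 1.05141 = 294.39 ppm.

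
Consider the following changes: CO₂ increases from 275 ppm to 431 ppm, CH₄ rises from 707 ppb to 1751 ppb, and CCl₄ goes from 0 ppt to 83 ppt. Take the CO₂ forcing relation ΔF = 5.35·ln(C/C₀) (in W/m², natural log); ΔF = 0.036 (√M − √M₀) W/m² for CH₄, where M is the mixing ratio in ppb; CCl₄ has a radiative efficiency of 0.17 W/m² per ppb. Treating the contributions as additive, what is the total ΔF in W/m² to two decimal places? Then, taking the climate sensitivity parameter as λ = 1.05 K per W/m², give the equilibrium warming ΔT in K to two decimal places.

ΔF = 2.97 W/m²; ΔT = 3.12 K

CO₂: 5.35 × ln(431/275) = 5.35 × ln(1.56727) = 5.35 × 0.44934 = 2.4040 W/m².
CH₄: 0.036 × (√1751 − √707) = 0.036 × (41.8450 − 26.5895) = 0.036 × 15.2555 = 0.5492 W/m².
CCl₄: Δ = 83 − 0 = 83 ppt = 0.083 ppb; ΔF = 0.17 × 0.083 = 0.0141 W/m².
Total ΔF = 2.4040 + 0.5492 + 0.0141 = 2.9673 W/m².
ΔT = λ ΔF = 1.05 × 2.97 = 3.1185 K.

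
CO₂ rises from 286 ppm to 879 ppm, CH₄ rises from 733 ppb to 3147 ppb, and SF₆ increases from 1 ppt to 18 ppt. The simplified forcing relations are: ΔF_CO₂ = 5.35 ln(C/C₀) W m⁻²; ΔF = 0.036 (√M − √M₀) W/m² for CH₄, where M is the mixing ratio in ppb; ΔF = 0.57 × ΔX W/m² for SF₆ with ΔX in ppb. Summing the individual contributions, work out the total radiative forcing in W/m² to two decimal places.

ΔF = 7.06 W/m²

CO₂: 5.35 × ln(879/286) = 5.35 × ln(3.07343) = 5.35 × 1.12279 = 6.0069 W/m².
CH₄: 0.036 × (√3147 − √733) = 0.036 × (56.0981 − 27.0740) = 0.036 × 29.0241 = 1.0449 W/m².
SF₆: Δ = 18 − 1 = 17 ppt = 0.017 ppb; ΔF = 0.57 × 0.017 = 0.0097 W/m².
Total ΔF = 6.0069 + 1.0449 + 0.0097 = 7.0615 W/m².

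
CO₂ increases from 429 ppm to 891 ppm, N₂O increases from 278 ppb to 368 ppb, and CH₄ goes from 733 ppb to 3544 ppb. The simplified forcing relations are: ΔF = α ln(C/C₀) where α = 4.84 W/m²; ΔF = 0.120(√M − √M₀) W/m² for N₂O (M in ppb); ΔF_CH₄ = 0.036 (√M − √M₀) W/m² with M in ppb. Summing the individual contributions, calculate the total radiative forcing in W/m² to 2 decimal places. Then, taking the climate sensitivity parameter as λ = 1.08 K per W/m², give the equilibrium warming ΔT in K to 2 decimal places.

ΔF = 5.01 W/m²; ΔT = 5.41 K

CO₂: 4.84 × ln(891/429) = 4.84 × ln(2.07692) = 4.84 × 0.73089 = 3.5375 W/m².
N₂O: 0.120 × (√368 − √278) = 0.120 × (19.1833 − 16.6733) = 0.120 × 2.5100 = 0.3012 W/m².
CH₄: 0.036 × (√3544 − √733) = 0.036 × (59.5315 − 27.0740) = 0.036 × 32.4575 = 1.1685 W/m².
Total ΔF = 3.5375 + 0.3012 + 1.1685 = 5.0072 W/m².
ΔT = λ ΔF = 1.08 × 5.01 = 5.4108 K.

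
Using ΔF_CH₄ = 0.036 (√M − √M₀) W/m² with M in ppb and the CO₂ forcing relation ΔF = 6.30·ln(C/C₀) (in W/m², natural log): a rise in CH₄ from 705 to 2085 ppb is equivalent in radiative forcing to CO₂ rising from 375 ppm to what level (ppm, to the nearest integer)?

CH₄ forcing: 0.036 × (√2085 − √705) = 0.036 × (45.6618 − 26.5518) = 0.036 × 19.1100 = 0.68796 W/m².
Set 6.30 ln(C/375) = 0.68796: ln(C/375) = 0.68796/6.30 = 0.10920, so C = 375 × e^0.10920 = 375 × 1.11539 = 418.27 ppm.

C ≈ 418 ppm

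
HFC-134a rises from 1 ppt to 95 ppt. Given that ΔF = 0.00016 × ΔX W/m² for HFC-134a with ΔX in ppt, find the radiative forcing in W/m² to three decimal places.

ΔF = 0.015 W/m²

HFC-134a: ΔF = 0.00016 × (95 − 1) = 0.00016 × 94 = 0.0150 W/m².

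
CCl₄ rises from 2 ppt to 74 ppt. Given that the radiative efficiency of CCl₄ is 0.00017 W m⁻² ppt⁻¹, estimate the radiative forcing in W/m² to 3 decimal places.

CCl₄: ΔF = 0.00017 × (74 − 2) = 0.00017 × 72 = 0.0122 W/m².

ΔF = 0.012 W/m²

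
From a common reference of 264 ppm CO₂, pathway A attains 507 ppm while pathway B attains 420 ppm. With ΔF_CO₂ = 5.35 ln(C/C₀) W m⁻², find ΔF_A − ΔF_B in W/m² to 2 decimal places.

ΔF_A = 5.35 ln(507/264) = 5.35 × 0.65256 = 3.4912 W/m².
ΔF_B = 5.35 ln(420/264) = 5.35 × 0.46431 = 2.4841 W/m².
Difference: 3.4912 − 2.4841 = 1.0071 W/m².

ΔF_A − ΔF_B = 1.01 W/m²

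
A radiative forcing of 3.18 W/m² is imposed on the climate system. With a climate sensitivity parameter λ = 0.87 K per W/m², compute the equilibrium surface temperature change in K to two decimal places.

ΔT = 2.77 K

ΔT = λ ΔF = 0.87 × 3.18 = 2.7666 K.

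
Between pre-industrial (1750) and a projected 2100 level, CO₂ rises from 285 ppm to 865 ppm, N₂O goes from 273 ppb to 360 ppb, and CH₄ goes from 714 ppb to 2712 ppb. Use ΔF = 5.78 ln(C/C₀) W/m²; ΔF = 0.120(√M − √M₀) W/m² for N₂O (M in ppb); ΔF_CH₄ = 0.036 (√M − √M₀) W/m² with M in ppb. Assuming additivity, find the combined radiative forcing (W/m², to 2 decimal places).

ΔF = 7.62 W/m²

CO₂: 5.78 × ln(865/285) = 5.78 × ln(3.03509) = 5.78 × 1.11024 = 6.4172 W/m².
N₂O: 0.120 × (√360 − √273) = 0.120 × (18.9737 − 16.5227) = 0.120 × 2.4510 = 0.2941 W/m².
CH₄: 0.036 × (√2712 − √714) = 0.036 × (52.0769 − 26.7208) = 0.036 × 25.3561 = 0.9128 W/m².
Total ΔF = 6.4172 + 0.2941 + 0.9128 = 7.6241 W/m².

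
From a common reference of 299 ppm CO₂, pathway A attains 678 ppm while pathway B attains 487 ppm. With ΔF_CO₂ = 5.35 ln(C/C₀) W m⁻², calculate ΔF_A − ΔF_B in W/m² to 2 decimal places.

ΔF_A = 5.35 ln(678/299) = 5.35 × 0.81870 = 4.3800 W/m².
ΔF_B = 5.35 ln(487/299) = 5.35 × 0.48782 = 2.6098 W/m².
Difference: 4.3800 − 2.6098 = 1.7702 W/m².
(Equivalently, ΔF_A − ΔF_B = 5.35 ln(678/487) = 5.35 × 0.33088 = 1.7702 W/m².)

ΔF_A − ΔF_B = 1.77 W/m²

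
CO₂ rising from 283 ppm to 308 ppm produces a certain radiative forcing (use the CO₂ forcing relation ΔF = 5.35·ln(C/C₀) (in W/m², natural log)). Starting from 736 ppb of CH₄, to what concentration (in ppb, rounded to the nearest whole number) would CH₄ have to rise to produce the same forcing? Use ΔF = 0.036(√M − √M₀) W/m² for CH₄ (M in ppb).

M ≈ 1577 ppb

CO₂ forcing: 5.35 × ln(308/283) = 5.35 × 0.084653 = 0.45289 W/m².
Set 0.036(√M − √736) = 0.45289: √M = 0.45289/0.036 + √736 = 12.5803 + 27.1293 = 39.7096.
M = (39.7096)² = 1576.85 ppb.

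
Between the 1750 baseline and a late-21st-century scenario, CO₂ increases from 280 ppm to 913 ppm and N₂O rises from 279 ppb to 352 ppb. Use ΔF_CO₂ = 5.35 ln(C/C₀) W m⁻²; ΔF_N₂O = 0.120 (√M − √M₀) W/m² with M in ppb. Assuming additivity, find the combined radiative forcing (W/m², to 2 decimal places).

ΔF = 6.57 W/m²

CO₂: 5.35 × ln(913/280) = 5.35 × ln(3.26071) = 5.35 × 1.18194 = 6.3234 W/m².
N₂O: 0.120 × (√352 − √279) = 0.120 × (18.7617 − 16.7033) = 0.120 × 2.0584 = 0.2470 W/m².
Total ΔF = 6.3234 + 0.2470 = 6.5704 W/m².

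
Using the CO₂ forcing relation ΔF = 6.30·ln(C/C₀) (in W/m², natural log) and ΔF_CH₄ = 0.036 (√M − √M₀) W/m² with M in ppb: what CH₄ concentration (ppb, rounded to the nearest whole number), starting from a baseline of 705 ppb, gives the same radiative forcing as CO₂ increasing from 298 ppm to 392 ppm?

M ≈ 5555 ppb

CO₂ forcing: 6.30 × ln(392/298) = 6.30 × 0.274168 = 1.72726 W/m².
Set 0.036(√M − √705) = 1.72726: √M = 1.72726/0.036 + √705 = 47.9794 + 26.5518 = 74.5312.
M = (74.5312)² = 5554.90 ppb.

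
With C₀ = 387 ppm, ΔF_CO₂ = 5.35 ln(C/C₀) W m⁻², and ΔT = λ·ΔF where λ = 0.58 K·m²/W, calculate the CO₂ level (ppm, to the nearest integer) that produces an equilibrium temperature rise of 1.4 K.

C ≈ 608 ppm

Required forcing: ΔF = ΔT/λ = 1.4/0.58 = 2.4138 W/m².
Then ln(C/387) = ΔF/5.35 = 2.4138/5.35 = 0.45118.
So C = 387 × e^0.45118 = 387 × 1.57016 = 607.65 ppm.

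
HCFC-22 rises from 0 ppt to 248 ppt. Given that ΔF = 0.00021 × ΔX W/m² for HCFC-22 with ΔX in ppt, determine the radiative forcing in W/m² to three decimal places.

HCFC-22: ΔF = 0.00021 × (248 − 0) = 0.00021 × 248 = 0.0521 W/m².

ΔF = 0.052 W/m²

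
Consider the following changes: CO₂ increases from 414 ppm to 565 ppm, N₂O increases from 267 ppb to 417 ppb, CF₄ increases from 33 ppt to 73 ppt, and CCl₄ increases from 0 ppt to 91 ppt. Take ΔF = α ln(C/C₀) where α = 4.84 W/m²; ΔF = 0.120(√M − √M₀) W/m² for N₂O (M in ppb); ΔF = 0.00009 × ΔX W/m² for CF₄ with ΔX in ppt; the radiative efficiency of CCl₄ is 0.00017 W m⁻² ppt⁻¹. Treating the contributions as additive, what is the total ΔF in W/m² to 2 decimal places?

CO₂: 4.84 × ln(565/414) = 4.84 × ln(1.36473) = 4.84 × 0.31096 = 1.5050 W/m².
N₂O: 0.120 × (√417 − √267) = 0.120 × (20.4206 − 16.3401) = 0.120 × 4.0805 = 0.4897 W/m².
CF₄: ΔF = 0.00009 × (73 − 33) = 0.00009 × 40 = 0.0036 W/m².
CCl₄: ΔF = 0.00017 × (91 − 0) = 0.00017 × 91 = 0.0155 W/m².
Total ΔF = 1.5050 + 0.4897 + 0.0036 + 0.0155 = 2.0138 W/m².

ΔF = 2.01 W/m²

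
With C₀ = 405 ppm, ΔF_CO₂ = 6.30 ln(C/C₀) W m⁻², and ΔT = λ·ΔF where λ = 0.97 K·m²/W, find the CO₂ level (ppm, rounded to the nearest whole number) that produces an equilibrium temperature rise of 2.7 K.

Required forcing: ΔF = ΔT/λ = 2.7/0.97 = 2.7835 W/m².
Then ln(C/405) = ΔF/6.30 = 2.7835/6.30 = 0.44183.
So C = 405 × e^0.44183 = 405 × 1.55555 = 630.00 ppm.

C ≈ 630 ppm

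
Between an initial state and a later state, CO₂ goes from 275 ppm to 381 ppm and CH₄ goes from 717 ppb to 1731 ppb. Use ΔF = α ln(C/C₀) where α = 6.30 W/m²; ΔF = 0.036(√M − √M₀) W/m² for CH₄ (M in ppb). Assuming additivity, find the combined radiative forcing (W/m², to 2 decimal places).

CO₂: 6.30 × ln(381/275) = 6.30 × ln(1.38545) = 6.30 × 0.32602 = 2.0539 W/m².
CH₄: 0.036 × (√1731 − √717) = 0.036 × (41.6053 − 26.7769) = 0.036 × 14.8284 = 0.5338 W/m².
Total ΔF = 2.0539 + 0.5338 = 2.5877 W/m².

ΔF = 2.59 W/m²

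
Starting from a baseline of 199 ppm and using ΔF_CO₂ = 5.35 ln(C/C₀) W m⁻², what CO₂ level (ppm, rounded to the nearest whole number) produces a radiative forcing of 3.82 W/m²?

C ≈ 406 ppm

Set 5.35 ln(C/199) = 3.82, so ln(C/199) = 3.82/5.35 = 0.71402.
Then C/199 = e^0.71402 = 2.04218, giving C = 199 × 2.04218 = 406.39 ppm.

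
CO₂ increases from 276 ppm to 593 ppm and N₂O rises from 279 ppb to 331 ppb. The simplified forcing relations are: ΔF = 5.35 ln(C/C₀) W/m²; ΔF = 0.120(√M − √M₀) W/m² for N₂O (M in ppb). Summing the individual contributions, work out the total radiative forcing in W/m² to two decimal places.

ΔF = 4.27 W/m²

CO₂: 5.35 × ln(593/276) = 5.35 × ln(2.14855) = 5.35 × 0.76479 = 4.0916 W/m².
N₂O: 0.120 × (√331 − √279) = 0.120 × (18.1934 − 16.7033) = 0.120 × 1.4901 = 0.1788 W/m².
Total ΔF = 4.0916 + 0.1788 = 4.2704 W/m².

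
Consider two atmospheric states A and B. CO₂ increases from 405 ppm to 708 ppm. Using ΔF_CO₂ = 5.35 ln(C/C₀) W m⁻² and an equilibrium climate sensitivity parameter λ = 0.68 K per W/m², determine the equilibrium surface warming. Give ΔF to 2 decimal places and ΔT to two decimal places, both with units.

ΔF = 2.99 W/m²; ΔT = 2.03 K

CO₂: 5.35 × ln(708/405) = 5.35 × ln(1.74815) = 5.35 × 0.55856 = 2.9883 W/m².
ΔT = λ ΔF = 0.68 × 2.99 = 2.0332 K.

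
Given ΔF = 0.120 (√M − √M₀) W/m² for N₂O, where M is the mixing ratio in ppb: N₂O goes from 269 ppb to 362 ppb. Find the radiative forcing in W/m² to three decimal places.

N₂O: 0.120 × (√362 − √269) = 0.120 × (19.0263 − 16.4012) = 0.120 × 2.6251 = 0.3150 W/m².

ΔF = 0.315 W/m²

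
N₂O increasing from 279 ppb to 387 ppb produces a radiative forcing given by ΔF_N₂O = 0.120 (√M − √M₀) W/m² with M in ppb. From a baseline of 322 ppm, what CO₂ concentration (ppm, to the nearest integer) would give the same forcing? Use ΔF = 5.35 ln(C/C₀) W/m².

C ≈ 344 ppm

N₂O forcing: 0.120 × (√387 − √279) = 0.120 × (19.6723 − 16.7033) = 0.120 × 2.9690 = 0.35628 W/m².
Set 5.35 ln(C/322) = 0.35628: ln(C/322) = 0.35628/5.35 = 0.06659, so C = 322 × e^0.06659 = 322 × 1.06886 = 344.17 ppm.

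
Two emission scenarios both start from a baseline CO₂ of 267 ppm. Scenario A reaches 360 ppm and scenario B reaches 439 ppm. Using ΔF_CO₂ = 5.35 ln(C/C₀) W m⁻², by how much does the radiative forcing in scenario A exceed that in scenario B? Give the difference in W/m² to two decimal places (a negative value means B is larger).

ΔF_A − ΔF_B = -1.06 W/m²

ΔF_A = 5.35 ln(360/267) = 5.35 × 0.29886 = 1.5989 W/m².
ΔF_B = 5.35 ln(439/267) = 5.35 × 0.49725 = 2.6603 W/m².
Difference: 1.5989 − 2.6603 = -1.0614 W/m².
(Equivalently, ΔF_A − ΔF_B = 5.35 ln(360/439) = 5.35 × -0.19840 = -1.0614 W/m².)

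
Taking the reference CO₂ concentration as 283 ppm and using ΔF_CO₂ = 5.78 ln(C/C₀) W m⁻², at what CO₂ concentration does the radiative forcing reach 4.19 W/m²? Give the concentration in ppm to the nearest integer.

C ≈ 584 ppm

Set 5.78 ln(C/283) = 4.19, so ln(C/283) = 4.19/5.78 = 0.72491.
Then C/283 = e^0.72491 = 2.06455, giving C = 283 × 2.06455 = 584.27 ppm.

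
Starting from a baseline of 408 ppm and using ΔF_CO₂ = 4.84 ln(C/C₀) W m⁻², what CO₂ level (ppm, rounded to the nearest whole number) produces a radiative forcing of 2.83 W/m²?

C ≈ 732 ppm

Set 4.84 ln(C/408) = 2.83, so ln(C/408) = 2.83/4.84 = 0.58471.
Then C/408 = e^0.58471 = 1.79447, giving C = 408 × 1.79447 = 732.14 ppm.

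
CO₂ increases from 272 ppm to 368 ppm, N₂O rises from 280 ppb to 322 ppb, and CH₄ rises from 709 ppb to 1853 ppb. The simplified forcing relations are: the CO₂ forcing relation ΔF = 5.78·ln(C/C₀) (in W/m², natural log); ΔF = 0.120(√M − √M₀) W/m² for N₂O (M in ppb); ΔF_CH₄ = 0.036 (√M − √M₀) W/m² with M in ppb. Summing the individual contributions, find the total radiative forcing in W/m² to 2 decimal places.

CO₂: 5.78 × ln(368/272) = 5.78 × ln(1.35294) = 5.78 × 0.30228 = 1.7472 W/m².
N₂O: 0.120 × (√322 − √280) = 0.120 × (17.9444 − 16.7332) = 0.120 × 1.2112 = 0.1453 W/m².
CH₄: 0.036 × (√1853 − √709) = 0.036 × (43.0465 − 26.6271) = 0.036 × 16.4194 = 0.5911 W/m².
Total ΔF = 1.7472 + 0.1453 + 0.5911 = 2.4836 W/m².

ΔF = 2.48 W/m²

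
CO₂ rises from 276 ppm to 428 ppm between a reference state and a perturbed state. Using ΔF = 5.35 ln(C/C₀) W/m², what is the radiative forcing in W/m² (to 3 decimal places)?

CO₂: 5.35 × ln(428/276) = 5.35 × ln(1.55072) = 5.35 × 0.43872 = 2.3472 W/m².

ΔF = 2.347 W/m²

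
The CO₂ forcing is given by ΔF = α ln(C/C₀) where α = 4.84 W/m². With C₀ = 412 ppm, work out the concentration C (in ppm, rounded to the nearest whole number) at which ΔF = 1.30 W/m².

Set 4.84 ln(C/412) = 1.30, so ln(C/412) = 1.30/4.84 = 0.26860.
Then C/412 = e^0.26860 = 1.30813, giving C = 412 × 1.30813 = 538.95 ppm.

C ≈ 539 ppm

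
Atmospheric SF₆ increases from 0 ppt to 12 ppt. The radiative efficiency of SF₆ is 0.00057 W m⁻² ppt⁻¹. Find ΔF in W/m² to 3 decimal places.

ΔF = 0.007 W/m²

SF₆: ΔF = 0.00057 × (12 − 0) = 0.00057 × 12 = 0.0068 W/m².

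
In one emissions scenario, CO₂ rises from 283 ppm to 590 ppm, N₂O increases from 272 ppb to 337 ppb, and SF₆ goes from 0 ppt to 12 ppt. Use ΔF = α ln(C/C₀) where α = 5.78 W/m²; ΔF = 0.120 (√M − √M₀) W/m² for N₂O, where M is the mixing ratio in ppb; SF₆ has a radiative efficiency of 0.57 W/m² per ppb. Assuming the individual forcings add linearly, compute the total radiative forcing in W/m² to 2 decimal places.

ΔF = 4.48 W/m²

CO₂: 5.78 × ln(590/283) = 5.78 × ln(2.08481) = 5.78 × 0.73468 = 4.2465 W/m².
N₂O: 0.120 × (√337 − √272) = 0.120 × (18.3576 − 16.4924) = 0.120 × 1.8652 = 0.2238 W/m².
SF₆: Δ = 12 − 0 = 12 ppt = 0.012 ppb; ΔF = 0.57 × 0.012 = 0.0068 W/m².
Total ΔF = 4.2465 + 0.2238 + 0.0068 = 4.4771 W/m².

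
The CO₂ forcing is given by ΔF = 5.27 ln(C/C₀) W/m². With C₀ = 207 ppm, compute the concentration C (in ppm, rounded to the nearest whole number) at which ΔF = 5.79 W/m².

C ≈ 621 ppm

Set 5.27 ln(C/207) = 5.79, so ln(C/207) = 5.79/5.27 = 1.09867.
Then C/207 = e^1.09867 = 3.00017, giving C = 207 × 3.00017 = 621.04 ppm.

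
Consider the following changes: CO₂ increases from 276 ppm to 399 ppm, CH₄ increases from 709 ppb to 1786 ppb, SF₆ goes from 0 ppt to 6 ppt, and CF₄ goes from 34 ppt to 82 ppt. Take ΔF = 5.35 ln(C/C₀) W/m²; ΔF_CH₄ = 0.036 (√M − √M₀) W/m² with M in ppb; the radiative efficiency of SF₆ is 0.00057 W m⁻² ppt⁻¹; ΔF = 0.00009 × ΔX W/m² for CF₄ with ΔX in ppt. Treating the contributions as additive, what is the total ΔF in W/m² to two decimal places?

ΔF = 2.54 W/m²

CO₂: 5.35 × ln(399/276) = 5.35 × ln(1.44565) = 5.35 × 0.36856 = 1.9718 W/m².
CH₄: 0.036 × (√1786 − √709) = 0.036 × (42.2611 − 26.6271) = 0.036 × 15.6340 = 0.5628 W/m².
SF₆: ΔF = 0.00057 × (6 − 0) = 0.00057 × 6 = 0.0034 W/m².
CF₄: ΔF = 0.00009 × (82 − 34) = 0.00009 × 48 = 0.0043 W/m².
Total ΔF = 1.9718 + 0.5628 + 0.0034 + 0.0043 = 2.5423 W/m².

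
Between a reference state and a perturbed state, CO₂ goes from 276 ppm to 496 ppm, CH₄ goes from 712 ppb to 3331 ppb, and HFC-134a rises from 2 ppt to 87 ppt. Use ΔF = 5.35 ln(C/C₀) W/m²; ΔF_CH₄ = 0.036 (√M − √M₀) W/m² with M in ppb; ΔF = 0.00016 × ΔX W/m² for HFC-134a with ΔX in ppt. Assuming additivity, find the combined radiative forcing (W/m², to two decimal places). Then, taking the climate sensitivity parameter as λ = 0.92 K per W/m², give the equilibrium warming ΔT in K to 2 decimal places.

ΔF = 4.27 W/m²; ΔT = 3.93 K

CO₂: 5.35 × ln(496/276) = 5.35 × ln(1.79710) = 5.35 × 0.58617 = 3.1360 W/m².
CH₄: 0.036 × (√3331 − √712) = 0.036 × (57.7148 − 26.6833) = 0.036 × 31.0315 = 1.1171 W/m².
HFC-134a: ΔF = 0.00016 × (87 − 2) = 0.00016 × 85 = 0.0136 W/m².
Total ΔF = 3.1360 + 1.1171 + 0.0136 = 4.2667 W/m².
ΔT = λ ΔF = 0.92 × 4.27 = 3.9284 K.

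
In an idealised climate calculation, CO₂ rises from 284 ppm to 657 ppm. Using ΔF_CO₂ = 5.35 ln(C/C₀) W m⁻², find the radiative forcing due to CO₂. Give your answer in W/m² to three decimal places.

CO₂ absorption bands are partially saturated, so forcing scales with the logarithm of the concentration ratio.
CO₂: 5.35 × ln(657/284) = 5.35 × ln(2.31338) = 5.35 × 0.83871 = 4.4871 W/m².

ΔF = 4.487 W/m²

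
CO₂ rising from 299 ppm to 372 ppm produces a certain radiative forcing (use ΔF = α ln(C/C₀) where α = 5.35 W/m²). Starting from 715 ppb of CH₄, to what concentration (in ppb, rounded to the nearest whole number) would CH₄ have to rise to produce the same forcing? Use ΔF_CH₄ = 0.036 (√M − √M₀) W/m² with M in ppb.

M ≈ 3505 ppb

CO₂ forcing: 5.35 × ln(372/299) = 5.35 × 0.218450 = 1.16871 W/m².
Set 0.036(√M − √715) = 1.16871: √M = 1.16871/0.036 + √715 = 32.4642 + 26.7395 = 59.2037.
M = (59.2037)² = 3505.08 ppb.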